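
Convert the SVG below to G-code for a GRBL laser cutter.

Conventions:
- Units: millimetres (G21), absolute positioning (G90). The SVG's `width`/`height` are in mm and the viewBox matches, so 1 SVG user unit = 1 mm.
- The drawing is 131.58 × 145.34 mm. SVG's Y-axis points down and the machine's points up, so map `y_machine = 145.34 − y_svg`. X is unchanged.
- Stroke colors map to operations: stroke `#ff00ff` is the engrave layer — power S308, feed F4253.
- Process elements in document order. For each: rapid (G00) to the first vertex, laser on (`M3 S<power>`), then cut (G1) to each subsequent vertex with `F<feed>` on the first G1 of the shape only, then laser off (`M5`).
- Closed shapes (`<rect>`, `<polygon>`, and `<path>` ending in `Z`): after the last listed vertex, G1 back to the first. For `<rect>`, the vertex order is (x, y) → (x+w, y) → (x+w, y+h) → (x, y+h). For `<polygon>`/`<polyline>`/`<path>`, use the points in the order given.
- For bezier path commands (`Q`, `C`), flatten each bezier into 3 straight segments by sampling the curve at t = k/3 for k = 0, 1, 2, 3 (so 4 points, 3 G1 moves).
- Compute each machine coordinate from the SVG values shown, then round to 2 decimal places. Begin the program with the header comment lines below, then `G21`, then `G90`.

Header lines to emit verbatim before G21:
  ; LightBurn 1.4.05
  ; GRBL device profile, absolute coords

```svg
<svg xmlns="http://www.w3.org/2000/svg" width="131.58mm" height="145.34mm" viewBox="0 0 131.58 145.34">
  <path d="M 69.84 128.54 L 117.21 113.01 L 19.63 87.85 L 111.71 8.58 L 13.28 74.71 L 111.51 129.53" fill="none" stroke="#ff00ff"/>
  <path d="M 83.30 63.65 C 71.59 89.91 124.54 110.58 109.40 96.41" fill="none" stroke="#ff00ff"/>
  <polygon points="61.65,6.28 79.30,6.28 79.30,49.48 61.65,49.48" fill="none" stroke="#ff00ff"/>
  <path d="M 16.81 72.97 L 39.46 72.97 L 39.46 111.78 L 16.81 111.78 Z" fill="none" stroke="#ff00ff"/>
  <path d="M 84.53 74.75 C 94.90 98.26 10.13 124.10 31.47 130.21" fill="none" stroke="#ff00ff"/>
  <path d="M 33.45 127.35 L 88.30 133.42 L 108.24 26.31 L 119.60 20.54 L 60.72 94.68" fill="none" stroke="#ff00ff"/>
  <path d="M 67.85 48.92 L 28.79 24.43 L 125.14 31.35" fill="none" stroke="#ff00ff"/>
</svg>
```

; LightBurn 1.4.05
; GRBL device profile, absolute coords
G21
G90
G00 X69.84 Y16.80
M3 S308
G1 X117.21 Y32.33 F4253
G1 X19.63 Y57.49
G1 X111.71 Y136.76
G1 X13.28 Y70.63
G1 X111.51 Y15.81
M5
G00 X83.30 Y81.69
M3 S308
G1 X88.23 Y58.38 F4253
G1 X106.76 Y45.29
G1 X109.40 Y48.93
M5
G00 X61.65 Y139.06
M3 S308
G1 X79.30 Y139.06 F4253
G1 X79.30 Y95.86
G1 X61.65 Y95.86
G1 X61.65 Y139.06
M5
G00 X16.81 Y72.37
M3 S308
G1 X39.46 Y72.37 F4253
G1 X39.46 Y33.56
G1 X16.81 Y33.56
G1 X16.81 Y72.37
M5
G00 X84.53 Y70.59
M3 S308
G1 X70.64 Y47.12 F4253
G1 X38.05 Y27.00
G1 X31.47 Y15.13
M5
G00 X33.45 Y17.99
M3 S308
G1 X88.30 Y11.92 F4253
G1 X108.24 Y119.03
G1 X119.60 Y124.80
G1 X60.72 Y50.66
M5
G00 X67.85 Y96.42
M3 S308
G1 X28.79 Y120.91 F4253
G1 X125.14 Y113.99
M5

Since the viewBox matches the mm dimensions, user units are millimetres directly. The only transform is the Y-flip y_m = 145.34 − y_svg.

Shape 1 is a open polyline drawn with `<path>`. Its stroke #ff00ff means engrave at S308, F4253. After flipping Y the toolpath is (69.84,16.80) → (117.21,32.33) → (19.63,57.49) → (111.71,136.76) → (13.28,70.63) → (111.51,15.81).

Shape 2 is a cubic bezier drawn with `<path>`. Its stroke #ff00ff means engrave at S308, F4253. After flipping Y the toolpath is (83.30,81.69) → (88.23,58.38) → (106.76,45.29) → (109.40,48.93).

Shape 3 is a rectangle drawn with `<polygon>`. Its stroke #ff00ff means engrave at S308, F4253. After flipping Y the toolpath is (61.65,139.06) → (79.30,139.06) → (79.30,95.86) → (61.65,95.86) → (61.65,139.06), returning to the start.

Shape 4 is a rectangle drawn with `<path>`. Its stroke #ff00ff means engrave at S308, F4253. After flipping Y the toolpath is (16.81,72.37) → (39.46,72.37) → (39.46,33.56) → (16.81,33.56) → (16.81,72.37), returning to the start.

Shape 5 is a cubic bezier drawn with `<path>`. Its stroke #ff00ff means engrave at S308, F4253. After flipping Y the toolpath is (84.53,70.59) → (70.64,47.12) → (38.05,27.00) → (31.47,15.13).

Shape 6 is a open polyline drawn with `<path>`. Its stroke #ff00ff means engrave at S308, F4253. After flipping Y the toolpath is (33.45,17.99) → (88.30,11.92) → (108.24,119.03) → (119.60,124.80) → (60.72,50.66).

Shape 7 is a open polyline drawn with `<path>`. Its stroke #ff00ff means engrave at S308, F4253. After flipping Y the toolpath is (67.85,96.42) → (28.79,120.91) → (125.14,113.99).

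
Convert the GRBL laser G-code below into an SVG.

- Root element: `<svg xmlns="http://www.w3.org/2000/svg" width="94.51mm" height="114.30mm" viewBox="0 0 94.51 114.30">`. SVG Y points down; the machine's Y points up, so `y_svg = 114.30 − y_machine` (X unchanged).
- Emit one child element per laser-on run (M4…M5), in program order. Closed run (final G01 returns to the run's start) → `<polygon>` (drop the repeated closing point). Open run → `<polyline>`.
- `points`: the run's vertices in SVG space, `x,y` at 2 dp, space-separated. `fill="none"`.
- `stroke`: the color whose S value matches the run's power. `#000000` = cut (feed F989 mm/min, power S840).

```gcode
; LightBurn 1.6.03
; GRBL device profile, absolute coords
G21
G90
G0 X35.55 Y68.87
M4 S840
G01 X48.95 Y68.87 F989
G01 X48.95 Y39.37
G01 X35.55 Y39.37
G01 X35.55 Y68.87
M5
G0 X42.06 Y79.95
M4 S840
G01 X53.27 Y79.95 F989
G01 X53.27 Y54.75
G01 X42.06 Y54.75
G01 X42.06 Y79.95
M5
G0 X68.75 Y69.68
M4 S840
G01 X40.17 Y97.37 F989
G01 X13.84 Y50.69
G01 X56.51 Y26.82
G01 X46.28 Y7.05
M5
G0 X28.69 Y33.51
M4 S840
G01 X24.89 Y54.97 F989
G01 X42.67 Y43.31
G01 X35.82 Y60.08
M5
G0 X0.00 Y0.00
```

Machine Y-up, SVG Y-down with viewBox height 114.30, so y_svg = 114.30 − y_machine; X carries over. Every run uses S840, so all elements get stroke `#000000` (cut).

Run 1: The run returns to its start, so emit a `<polygon>` with points (Y-flipped): 35.55,45.43 48.95,45.43 48.95,74.93 35.55,74.93.

Run 2: The run returns to its start, so emit a `<polygon>` with points (Y-flipped): 42.06,34.35 53.27,34.35 53.27,59.55 42.06,59.55.

Run 3: The run is open, so emit a `<polyline>` with points (Y-flipped): 68.75,44.62 40.17,16.93 13.84,63.61 56.51,87.48 46.28,107.25.

Run 4: The run is open, so emit a `<polyline>` with points (Y-flipped): 28.69,80.79 24.89,59.33 42.67,70.99 35.82,54.22.

<svg xmlns="http://www.w3.org/2000/svg" width="94.51mm" height="114.30mm" viewBox="0 0 94.51 114.30">
  <polygon points="35.55,45.43 48.95,45.43 48.95,74.93 35.55,74.93" fill="none" stroke="#000000"/>
  <polygon points="42.06,34.35 53.27,34.35 53.27,59.55 42.06,59.55" fill="none" stroke="#000000"/>
  <polyline points="68.75,44.62 40.17,16.93 13.84,63.61 56.51,87.48 46.28,107.25" fill="none" stroke="#000000"/>
  <polyline points="28.69,80.79 24.89,59.33 42.67,70.99 35.82,54.22" fill="none" stroke="#000000"/>
</svg>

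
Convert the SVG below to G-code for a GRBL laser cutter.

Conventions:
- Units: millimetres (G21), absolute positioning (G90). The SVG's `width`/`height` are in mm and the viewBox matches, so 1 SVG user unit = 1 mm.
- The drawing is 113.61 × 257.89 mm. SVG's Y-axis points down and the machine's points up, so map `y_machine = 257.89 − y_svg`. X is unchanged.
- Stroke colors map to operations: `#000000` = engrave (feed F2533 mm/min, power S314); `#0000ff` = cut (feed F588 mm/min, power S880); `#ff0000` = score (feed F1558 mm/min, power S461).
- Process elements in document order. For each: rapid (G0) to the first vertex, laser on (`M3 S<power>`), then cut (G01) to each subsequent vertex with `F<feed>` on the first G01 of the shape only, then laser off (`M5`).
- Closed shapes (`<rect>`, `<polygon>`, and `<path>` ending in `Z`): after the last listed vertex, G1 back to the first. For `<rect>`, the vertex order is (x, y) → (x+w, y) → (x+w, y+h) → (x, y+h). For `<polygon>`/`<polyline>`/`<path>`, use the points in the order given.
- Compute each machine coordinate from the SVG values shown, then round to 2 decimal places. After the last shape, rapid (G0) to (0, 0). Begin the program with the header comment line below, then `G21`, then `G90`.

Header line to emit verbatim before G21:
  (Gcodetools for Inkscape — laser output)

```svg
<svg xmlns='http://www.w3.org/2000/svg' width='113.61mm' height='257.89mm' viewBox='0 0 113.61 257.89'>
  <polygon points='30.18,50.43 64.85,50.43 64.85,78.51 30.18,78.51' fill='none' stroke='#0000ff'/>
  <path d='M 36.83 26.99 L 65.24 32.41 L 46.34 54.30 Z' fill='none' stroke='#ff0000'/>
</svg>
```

(Gcodetools for Inkscape — laser output)
G21
G90
G0 X30.18 Y207.46
M3 S880
G01 X64.85 Y207.46 F588
G01 X64.85 Y179.38
G01 X30.18 Y179.38
G01 X30.18 Y207.46
M5
G0 X36.83 Y230.90
M3 S461
G01 X65.24 Y225.48 F1558
G01 X46.34 Y203.59
G01 X36.83 Y230.90
M5
G0 X0.00 Y0.00

1 u = 1 mm; y_m = 257.89 − y.

[1] `<polygon>` rectangle, #0000ff→cut S880 F588: (30.18,207.46) → (64.85,207.46) → (64.85,179.38) → (30.18,179.38) → (30.18,207.46) (closed)

[2] `<path>` regular polygon, #ff0000→score S461 F1558: (36.83,230.90) → (65.24,225.48) → (46.34,203.59) → (36.83,230.90) (closed)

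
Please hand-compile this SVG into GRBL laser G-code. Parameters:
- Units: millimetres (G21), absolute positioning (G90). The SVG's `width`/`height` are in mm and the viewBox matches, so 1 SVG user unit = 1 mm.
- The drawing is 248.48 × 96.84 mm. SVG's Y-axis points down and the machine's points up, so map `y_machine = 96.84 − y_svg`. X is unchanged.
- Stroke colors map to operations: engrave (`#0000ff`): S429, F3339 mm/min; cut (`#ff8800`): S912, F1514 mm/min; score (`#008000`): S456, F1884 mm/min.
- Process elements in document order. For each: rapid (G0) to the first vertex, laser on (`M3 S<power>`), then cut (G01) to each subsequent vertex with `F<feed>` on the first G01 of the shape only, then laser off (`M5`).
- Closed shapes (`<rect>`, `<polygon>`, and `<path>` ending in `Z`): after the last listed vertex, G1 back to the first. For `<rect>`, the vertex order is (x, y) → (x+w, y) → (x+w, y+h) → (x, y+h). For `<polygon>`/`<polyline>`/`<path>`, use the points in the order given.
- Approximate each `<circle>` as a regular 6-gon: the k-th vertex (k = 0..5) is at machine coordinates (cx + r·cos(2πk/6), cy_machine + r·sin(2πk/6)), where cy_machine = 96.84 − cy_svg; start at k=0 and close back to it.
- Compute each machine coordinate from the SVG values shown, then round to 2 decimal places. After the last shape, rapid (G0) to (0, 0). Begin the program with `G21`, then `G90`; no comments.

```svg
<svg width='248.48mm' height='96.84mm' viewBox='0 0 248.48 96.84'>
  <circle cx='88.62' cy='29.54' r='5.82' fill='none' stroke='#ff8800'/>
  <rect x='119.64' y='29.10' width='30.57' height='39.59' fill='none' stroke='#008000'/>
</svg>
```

1 u = 1 mm; y_m = 96.84 − y.

[1] `<circle>` circle, #ff8800→cut S912 F1514: (94.44,67.30) → (91.53,72.34) → (85.71,72.34) → (82.80,67.30) → (85.71,62.26) → (91.53,62.26) → (94.44,67.30) (closed)

[2] `<rect>` rectangle, #008000→score S456 F1884: (119.64,67.74) → (150.21,67.74) → (150.21,28.15) → (119.64,28.15) → (119.64,67.74) (closed)

G21
G90
G0 X94.44 Y67.30
M3 S912
G01 X91.53 Y72.34 F1514
G01 X85.71 Y72.34
G01 X82.80 Y67.30
G01 X85.71 Y62.26
G01 X91.53 Y62.26
G01 X94.44 Y67.30
M5
G0 X119.64 Y67.74
M3 S456
G01 X150.21 Y67.74 F1884
G01 X150.21 Y28.15
G01 X119.64 Y28.15
G01 X119.64 Y67.74
M5
G0 X0.00 Y0.00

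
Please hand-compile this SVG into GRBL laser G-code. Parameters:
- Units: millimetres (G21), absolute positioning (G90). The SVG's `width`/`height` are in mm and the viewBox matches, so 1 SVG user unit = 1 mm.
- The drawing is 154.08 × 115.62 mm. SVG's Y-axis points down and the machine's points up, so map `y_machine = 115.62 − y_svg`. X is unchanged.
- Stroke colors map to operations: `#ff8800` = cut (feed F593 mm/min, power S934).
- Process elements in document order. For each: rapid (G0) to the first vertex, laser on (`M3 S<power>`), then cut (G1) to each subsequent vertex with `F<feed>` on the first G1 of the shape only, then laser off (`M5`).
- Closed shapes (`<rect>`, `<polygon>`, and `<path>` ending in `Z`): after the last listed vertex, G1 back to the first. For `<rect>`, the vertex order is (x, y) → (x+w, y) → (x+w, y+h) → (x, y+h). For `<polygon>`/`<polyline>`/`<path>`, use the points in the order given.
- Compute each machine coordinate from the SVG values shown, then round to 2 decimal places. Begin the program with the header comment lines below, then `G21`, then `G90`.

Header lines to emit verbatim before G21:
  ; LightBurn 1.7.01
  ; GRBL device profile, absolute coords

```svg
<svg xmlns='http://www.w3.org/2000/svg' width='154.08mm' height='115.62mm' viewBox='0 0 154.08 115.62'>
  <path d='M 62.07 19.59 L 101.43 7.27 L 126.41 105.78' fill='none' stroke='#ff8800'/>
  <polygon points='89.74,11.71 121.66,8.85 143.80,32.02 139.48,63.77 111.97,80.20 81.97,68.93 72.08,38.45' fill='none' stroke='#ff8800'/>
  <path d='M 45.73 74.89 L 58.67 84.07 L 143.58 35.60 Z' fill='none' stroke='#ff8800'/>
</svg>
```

1 u = 1 mm; y_m = 115.62 − y.

[1] `<path>` open polyline, #ff8800→cut S934 F593: (62.07,96.03) → (101.43,108.35) → (126.41,9.84)

[2] `<polygon>` regular polygon, #ff8800→cut S934 F593: (89.74,103.91) → (121.66,106.77) → (143.80,83.60) → (139.48,51.85) → (111.97,35.42) → (81.97,46.69) → (72.08,77.17) → (89.74,103.91) (closed)

[3] `<path>` closed polygon, #ff8800→cut S934 F593: (45.73,40.73) → (58.67,31.55) → (143.58,80.02) → (45.73,40.73) (closed)

; LightBurn 1.7.01
; GRBL device profile, absolute coords
G21
G90
G0 X62.07 Y96.03
M3 S934
G1 X101.43 Y108.35 F593
G1 X126.41 Y9.84
M5
G0 X89.74 Y103.91
M3 S934
G1 X121.66 Y106.77 F593
G1 X143.80 Y83.60
G1 X139.48 Y51.85
G1 X111.97 Y35.42
G1 X81.97 Y46.69
G1 X72.08 Y77.17
G1 X89.74 Y103.91
M5
G0 X45.73 Y40.73
M3 S934
G1 X58.67 Y31.55 F593
G1 X143.58 Y80.02
G1 X45.73 Y40.73
M5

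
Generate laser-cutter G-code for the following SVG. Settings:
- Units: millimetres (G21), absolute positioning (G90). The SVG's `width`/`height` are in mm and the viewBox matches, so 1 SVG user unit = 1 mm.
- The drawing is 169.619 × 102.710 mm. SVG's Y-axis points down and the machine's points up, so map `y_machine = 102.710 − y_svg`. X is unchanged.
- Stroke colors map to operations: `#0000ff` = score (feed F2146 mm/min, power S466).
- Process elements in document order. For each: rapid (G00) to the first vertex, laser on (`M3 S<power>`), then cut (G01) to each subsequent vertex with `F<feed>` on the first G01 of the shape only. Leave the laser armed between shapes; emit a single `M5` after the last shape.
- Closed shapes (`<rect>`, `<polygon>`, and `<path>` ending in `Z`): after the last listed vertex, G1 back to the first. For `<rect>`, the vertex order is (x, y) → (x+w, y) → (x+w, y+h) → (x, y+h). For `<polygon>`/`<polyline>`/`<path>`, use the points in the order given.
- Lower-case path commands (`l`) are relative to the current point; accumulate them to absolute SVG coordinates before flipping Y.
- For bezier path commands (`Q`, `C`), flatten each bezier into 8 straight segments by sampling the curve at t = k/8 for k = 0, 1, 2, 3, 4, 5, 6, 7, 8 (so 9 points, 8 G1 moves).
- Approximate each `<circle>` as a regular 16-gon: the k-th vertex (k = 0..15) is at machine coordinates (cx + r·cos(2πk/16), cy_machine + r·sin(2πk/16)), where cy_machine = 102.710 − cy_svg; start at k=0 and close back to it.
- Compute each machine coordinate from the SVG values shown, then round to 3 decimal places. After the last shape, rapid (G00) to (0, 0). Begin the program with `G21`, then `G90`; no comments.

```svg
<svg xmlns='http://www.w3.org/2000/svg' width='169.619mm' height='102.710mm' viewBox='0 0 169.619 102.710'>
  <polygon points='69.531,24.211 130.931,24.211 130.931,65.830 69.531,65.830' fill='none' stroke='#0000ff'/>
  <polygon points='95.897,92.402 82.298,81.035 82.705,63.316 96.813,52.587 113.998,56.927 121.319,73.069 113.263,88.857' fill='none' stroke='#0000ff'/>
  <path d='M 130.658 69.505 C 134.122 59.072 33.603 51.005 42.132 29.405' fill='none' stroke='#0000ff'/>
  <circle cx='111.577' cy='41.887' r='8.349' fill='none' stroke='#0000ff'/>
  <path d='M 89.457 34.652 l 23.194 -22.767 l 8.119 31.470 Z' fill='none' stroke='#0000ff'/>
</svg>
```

G21
G90
G00 X69.531 Y78.499
M3 S466
G01 X130.931 Y78.499 F2146
G01 X130.931 Y36.880
G01 X69.531 Y36.880
G01 X69.531 Y78.499
G00 X95.897 Y10.308
M3 S466
G01 X82.298 Y21.675 F2146
G01 X82.705 Y39.394
G01 X96.813 Y50.123
G01 X113.998 Y45.783
G01 X121.319 Y29.641
G01 X113.263 Y13.853
G01 X95.897 Y10.308
G00 X130.658 Y33.205
M3 S466
G01 X127.499 Y37.038 F2146
G01 X117.088 Y40.835
G01 X101.921 Y44.782
G01 X84.496 Y49.067
G01 X67.307 Y53.876
G01 X52.853 Y59.394
G01 X43.629 Y65.808
G01 X42.132 Y73.305
G00 X119.926 Y60.823
M3 S466
G01 X119.290 Y64.018 F2146
G01 X117.481 Y66.727
G01 X114.772 Y68.536
G01 X111.577 Y69.172
G01 X108.382 Y68.536
G01 X105.673 Y66.727
G01 X103.864 Y64.018
G01 X103.228 Y60.823
G01 X103.864 Y57.628
G01 X105.673 Y54.919
G01 X108.382 Y53.110
G01 X111.577 Y52.474
G01 X114.772 Y53.110
G01 X117.481 Y54.919
G01 X119.290 Y57.628
G01 X119.926 Y60.823
G00 X89.457 Y68.058
M3 S466
G01 X112.651 Y90.825 F2146
G01 X120.770 Y59.355
G01 X89.457 Y68.058
M5
G00 X0.000 Y0.000

Since the viewBox matches the mm dimensions, user units are millimetres directly. The only transform is the Y-flip y_m = 102.710 − y_svg.

Shape 1 is a rectangle drawn with `<polygon>`. Its stroke #0000ff means score at S466, F2146. After flipping Y the toolpath is (69.531,78.499) → (130.931,78.499) → (130.931,36.880) → (69.531,36.880) → (69.531,78.499), returning to the start.

Shape 2 is a regular polygon drawn with `<polygon>`. Its stroke #0000ff means score at S466, F2146. After flipping Y the toolpath is (95.897,10.308) → (82.298,21.675) → (82.705,39.394) → (96.813,50.123) → (113.998,45.783) → (121.319,29.641) → (113.263,13.853) → (95.897,10.308), returning to the start.

Shape 3 is a cubic bezier drawn with `<path>`. Its stroke #0000ff means score at S466, F2146. After flipping Y the toolpath is (130.658,33.205) → (127.499,37.038) → (117.088,40.835) → (101.921,44.782) → (84.496,49.067) → (67.307,53.876) → (52.853,59.394) → (43.629,65.808) → (42.132,73.305).

Shape 4 is a circle drawn with `<circle>`. Its stroke #0000ff means score at S466, F2146. After flipping Y the toolpath is (119.926,60.823) → (119.290,64.018) → (117.481,66.727) → (114.772,68.536) → (111.577,69.172) → (108.382,68.536) → (105.673,66.727) → (103.864,64.018) → (103.228,60.823) → (103.864,57.628) → (105.673,54.919) → (108.382,53.110) → (111.577,52.474) → (114.772,53.110) → (117.481,54.919) → (119.290,57.628) → (119.926,60.823), returning to the start.

Shape 5 is a regular polygon drawn with `<path>`. Its stroke #0000ff means score at S466, F2146. After flipping Y the toolpath is (89.457,68.058) → (112.651,90.825) → (120.770,59.355) → (89.457,68.058), returning to the start.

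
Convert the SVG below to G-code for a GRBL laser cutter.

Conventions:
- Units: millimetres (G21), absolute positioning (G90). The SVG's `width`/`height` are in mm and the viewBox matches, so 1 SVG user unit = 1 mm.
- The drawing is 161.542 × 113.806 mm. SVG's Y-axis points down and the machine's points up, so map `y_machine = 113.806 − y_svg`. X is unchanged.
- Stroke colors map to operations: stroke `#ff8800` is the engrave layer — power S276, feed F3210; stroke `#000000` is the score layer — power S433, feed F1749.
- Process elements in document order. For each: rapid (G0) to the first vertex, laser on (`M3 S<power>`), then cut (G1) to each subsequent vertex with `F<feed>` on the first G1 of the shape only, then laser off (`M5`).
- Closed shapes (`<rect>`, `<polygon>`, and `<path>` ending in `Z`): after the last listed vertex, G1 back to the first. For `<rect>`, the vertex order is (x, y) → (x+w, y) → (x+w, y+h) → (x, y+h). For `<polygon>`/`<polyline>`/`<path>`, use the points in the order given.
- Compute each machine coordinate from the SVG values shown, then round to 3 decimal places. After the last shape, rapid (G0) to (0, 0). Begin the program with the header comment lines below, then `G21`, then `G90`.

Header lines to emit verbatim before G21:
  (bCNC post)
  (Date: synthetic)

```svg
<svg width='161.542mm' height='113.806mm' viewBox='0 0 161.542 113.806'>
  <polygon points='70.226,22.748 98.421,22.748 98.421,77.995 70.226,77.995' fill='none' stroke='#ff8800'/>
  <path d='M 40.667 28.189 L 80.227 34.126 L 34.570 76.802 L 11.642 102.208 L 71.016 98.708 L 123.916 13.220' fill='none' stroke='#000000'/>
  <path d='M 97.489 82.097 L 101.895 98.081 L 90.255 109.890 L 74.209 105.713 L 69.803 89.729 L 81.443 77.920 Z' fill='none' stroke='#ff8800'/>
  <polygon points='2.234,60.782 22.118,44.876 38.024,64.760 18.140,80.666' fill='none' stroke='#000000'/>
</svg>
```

Since the viewBox matches the mm dimensions, user units are millimetres directly. The only transform is the Y-flip y_m = 113.806 − y_svg.

Shape 1 is a rectangle drawn with `<polygon>`. Its stroke #ff8800 means engrave at S276, F3210. After flipping Y the toolpath is (70.226,91.058) → (98.421,91.058) → (98.421,35.811) → (70.226,35.811) → (70.226,91.058), returning to the start.

Shape 2 is a open polyline drawn with `<path>`. Its stroke #000000 means score at S433, F1749. After flipping Y the toolpath is (40.667,85.617) → (80.227,79.680) → (34.570,37.004) → (11.642,11.598) → (71.016,15.098) → (123.916,100.586).

Shape 3 is a regular polygon drawn with `<path>`. Its stroke #ff8800 means engrave at S276, F3210. After flipping Y the toolpath is (97.489,31.709) → (101.895,15.725) → (90.255,3.916) → (74.209,8.093) → (69.803,24.077) → (81.443,35.886) → (97.489,31.709), returning to the start.

Shape 4 is a regular polygon drawn with `<polygon>`. Its stroke #000000 means score at S433, F1749. After flipping Y the toolpath is (2.234,53.024) → (22.118,68.930) → (38.024,49.046) → (18.140,33.140) → (2.234,53.024), returning to the start.

(bCNC post)
(Date: synthetic)
G21
G90
G0 X70.226 Y91.058
M3 S276
G1 X98.421 Y91.058 F3210
G1 X98.421 Y35.811
G1 X70.226 Y35.811
G1 X70.226 Y91.058
M5
G0 X40.667 Y85.617
M3 S433
G1 X80.227 Y79.680 F1749
G1 X34.570 Y37.004
G1 X11.642 Y11.598
G1 X71.016 Y15.098
G1 X123.916 Y100.586
M5
G0 X97.489 Y31.709
M3 S276
G1 X101.895 Y15.725 F3210
G1 X90.255 Y3.916
G1 X74.209 Y8.093
G1 X69.803 Y24.077
G1 X81.443 Y35.886
G1 X97.489 Y31.709
M5
G0 X2.234 Y53.024
M3 S433
G1 X22.118 Y68.930 F1749
G1 X38.024 Y49.046
G1 X18.140 Y33.140
G1 X2.234 Y53.024
M5
G0 X0.000 Y0.000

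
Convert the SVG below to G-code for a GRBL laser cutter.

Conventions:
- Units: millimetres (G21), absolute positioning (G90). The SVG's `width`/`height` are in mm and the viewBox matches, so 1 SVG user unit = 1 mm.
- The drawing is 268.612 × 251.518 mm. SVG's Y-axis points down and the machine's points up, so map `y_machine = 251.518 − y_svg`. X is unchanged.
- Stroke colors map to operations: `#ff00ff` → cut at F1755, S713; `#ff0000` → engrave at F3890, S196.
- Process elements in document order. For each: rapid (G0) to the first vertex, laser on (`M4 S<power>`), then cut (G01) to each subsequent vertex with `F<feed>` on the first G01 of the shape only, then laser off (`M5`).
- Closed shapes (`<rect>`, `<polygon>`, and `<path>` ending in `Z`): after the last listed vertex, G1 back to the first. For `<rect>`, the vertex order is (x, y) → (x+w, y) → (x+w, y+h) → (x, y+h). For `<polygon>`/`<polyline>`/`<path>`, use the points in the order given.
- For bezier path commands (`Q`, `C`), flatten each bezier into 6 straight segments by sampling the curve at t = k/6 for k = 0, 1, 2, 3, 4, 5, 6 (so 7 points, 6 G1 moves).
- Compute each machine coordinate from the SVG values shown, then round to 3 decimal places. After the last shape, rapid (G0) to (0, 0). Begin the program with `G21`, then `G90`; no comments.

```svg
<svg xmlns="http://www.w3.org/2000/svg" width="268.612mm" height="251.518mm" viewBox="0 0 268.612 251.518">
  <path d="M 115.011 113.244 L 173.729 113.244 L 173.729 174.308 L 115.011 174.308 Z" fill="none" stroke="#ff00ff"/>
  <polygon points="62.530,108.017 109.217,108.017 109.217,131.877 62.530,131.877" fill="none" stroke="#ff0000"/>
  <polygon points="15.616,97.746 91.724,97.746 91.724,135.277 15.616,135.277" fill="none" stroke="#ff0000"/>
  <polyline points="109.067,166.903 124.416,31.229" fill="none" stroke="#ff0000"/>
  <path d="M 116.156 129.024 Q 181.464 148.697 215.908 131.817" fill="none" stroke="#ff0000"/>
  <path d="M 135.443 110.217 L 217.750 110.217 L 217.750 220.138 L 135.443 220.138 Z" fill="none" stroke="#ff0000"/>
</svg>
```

Since the viewBox matches the mm dimensions, user units are millimetres directly. The only transform is the Y-flip y_m = 251.518 − y_svg.

Shape 1 is a rectangle drawn with `<path>`. Its stroke #ff00ff means cut at S713, F1755. After flipping Y the toolpath is (115.011,138.274) → (173.729,138.274) → (173.729,77.210) → (115.011,77.210) → (115.011,138.274), returning to the start.

Shape 2 is a rectangle drawn with `<polygon>`. Its stroke #ff0000 means engrave at S196, F3890. After flipping Y the toolpath is (62.530,143.501) → (109.217,143.501) → (109.217,119.641) → (62.530,119.641) → (62.530,143.501), returning to the start.

Shape 3 is a rectangle drawn with `<polygon>`. Its stroke #ff0000 means engrave at S196, F3890. After flipping Y the toolpath is (15.616,153.772) → (91.724,153.772) → (91.724,116.241) → (15.616,116.241) → (15.616,153.772), returning to the start.

Shape 4 is a line segment drawn with `<polyline>`. Its stroke #ff0000 means engrave at S196, F3890. After flipping Y the toolpath is (109.067,84.615) → (124.416,220.289).

Shape 5 is a quadratic bezier drawn with `<path>`. Its stroke #ff0000 means engrave at S196, F3890. After flipping Y the toolpath is (116.156,122.494) → (137.068,116.952) → (156.265,113.440) → (173.748,111.959) → (189.516,112.509) → (203.569,115.090) → (215.908,119.701).

Shape 6 is a rectangle drawn with `<path>`. Its stroke #ff0000 means engrave at S196, F3890. After flipping Y the toolpath is (135.443,141.301) → (217.750,141.301) → (217.750,31.380) → (135.443,31.380) → (135.443,141.301), returning to the start.

G21
G90
G0 X115.011 Y138.274
M4 S713
G01 X173.729 Y138.274 F1755
G01 X173.729 Y77.210
G01 X115.011 Y77.210
G01 X115.011 Y138.274
M5
G0 X62.530 Y143.501
M4 S196
G01 X109.217 Y143.501 F3890
G01 X109.217 Y119.641
G01 X62.530 Y119.641
G01 X62.530 Y143.501
M5
G0 X15.616 Y153.772
M4 S196
G01 X91.724 Y153.772 F3890
G01 X91.724 Y116.241
G01 X15.616 Y116.241
G01 X15.616 Y153.772
M5
G0 X109.067 Y84.615
M4 S196
G01 X124.416 Y220.289 F3890
M5
G0 X116.156 Y122.494
M4 S196
G01 X137.068 Y116.952 F3890
G01 X156.265 Y113.440
G01 X173.748 Y111.959
G01 X189.516 Y112.509
G01 X203.569 Y115.090
G01 X215.908 Y119.701
M5
G0 X135.443 Y141.301
M4 S196
G01 X217.750 Y141.301 F3890
G01 X217.750 Y31.380
G01 X135.443 Y31.380
G01 X135.443 Y141.301
M5
G0 X0.000 Y0.000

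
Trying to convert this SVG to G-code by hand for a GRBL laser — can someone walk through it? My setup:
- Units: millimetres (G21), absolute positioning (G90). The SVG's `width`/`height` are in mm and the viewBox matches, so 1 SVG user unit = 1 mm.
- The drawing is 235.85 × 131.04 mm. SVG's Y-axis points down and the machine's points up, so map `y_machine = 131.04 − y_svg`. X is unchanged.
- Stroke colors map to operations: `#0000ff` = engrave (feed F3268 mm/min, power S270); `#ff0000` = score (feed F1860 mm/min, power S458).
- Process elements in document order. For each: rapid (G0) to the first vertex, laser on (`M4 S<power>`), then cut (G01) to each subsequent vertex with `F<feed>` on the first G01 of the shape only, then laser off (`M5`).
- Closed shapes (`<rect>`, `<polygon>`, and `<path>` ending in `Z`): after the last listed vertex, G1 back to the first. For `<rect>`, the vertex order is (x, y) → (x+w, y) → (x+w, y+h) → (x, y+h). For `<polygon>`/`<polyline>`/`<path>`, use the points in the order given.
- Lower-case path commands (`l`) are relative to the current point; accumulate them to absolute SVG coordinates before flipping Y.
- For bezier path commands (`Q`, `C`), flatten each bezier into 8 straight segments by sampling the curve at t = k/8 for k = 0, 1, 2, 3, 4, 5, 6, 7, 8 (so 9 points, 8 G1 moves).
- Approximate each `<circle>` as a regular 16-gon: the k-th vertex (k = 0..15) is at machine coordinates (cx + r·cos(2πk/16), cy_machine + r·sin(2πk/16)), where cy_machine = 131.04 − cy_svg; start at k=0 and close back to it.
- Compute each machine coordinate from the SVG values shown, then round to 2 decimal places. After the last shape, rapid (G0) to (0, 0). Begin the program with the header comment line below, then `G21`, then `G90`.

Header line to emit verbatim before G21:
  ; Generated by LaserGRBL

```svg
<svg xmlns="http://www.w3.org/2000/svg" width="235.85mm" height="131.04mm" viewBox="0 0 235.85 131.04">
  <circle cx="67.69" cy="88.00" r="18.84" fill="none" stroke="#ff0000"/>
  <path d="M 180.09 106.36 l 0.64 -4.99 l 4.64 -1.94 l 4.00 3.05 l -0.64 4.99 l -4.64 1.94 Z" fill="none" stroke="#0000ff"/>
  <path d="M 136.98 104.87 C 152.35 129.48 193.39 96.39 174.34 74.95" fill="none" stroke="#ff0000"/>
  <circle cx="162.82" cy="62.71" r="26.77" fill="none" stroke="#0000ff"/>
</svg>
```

; Generated by LaserGRBL
G21
G90
G0 X86.53 Y43.04
M4 S458
G01 X85.10 Y50.25 F1860
G01 X81.01 Y56.36
G01 X74.90 Y60.45
G01 X67.69 Y61.88
G01 X60.48 Y60.45
G01 X54.37 Y56.36
G01 X50.28 Y50.25
G01 X48.85 Y43.04
G01 X50.28 Y35.83
G01 X54.37 Y29.72
G01 X60.48 Y25.63
G01 X67.69 Y24.20
G01 X74.90 Y25.63
G01 X81.01 Y29.72
G01 X85.10 Y35.83
G01 X86.53 Y43.04
M5
G0 X180.09 Y24.68
M4 S270
G01 X180.73 Y29.67 F3268
G01 X185.37 Y31.61
G01 X189.37 Y28.56
G01 X188.73 Y23.57
G01 X184.09 Y21.63
G01 X180.09 Y24.68
M5
G0 X136.98 Y26.17
M4 S458
G01 X143.78 Y19.51 F1860
G01 X151.98 Y17.45
G01 X160.58 Y19.17
G01 X168.57 Y23.86
G01 X174.94 Y30.71
G01 X178.70 Y38.91
G01 X178.83 Y47.64
G01 X174.34 Y56.09
M5
G0 X189.59 Y68.33
M4 S270
G01 X187.55 Y78.57 F3268
G01 X181.75 Y87.26
G01 X173.06 Y93.06
G01 X162.82 Y95.10
G01 X152.58 Y93.06
G01 X143.89 Y87.26
G01 X138.09 Y78.57
G01 X136.05 Y68.33
G01 X138.09 Y58.09
G01 X143.89 Y49.40
G01 X152.58 Y43.60
G01 X162.82 Y41.56
G01 X173.06 Y43.60
G01 X181.75 Y49.40
G01 X187.55 Y58.09
G01 X189.59 Y68.33
M5
G0 X0.00 Y0.00

Since the viewBox matches the mm dimensions, user units are millimetres directly. The only transform is the Y-flip y_m = 131.04 − y_svg.

Shape 1 is a circle drawn with `<circle>`. Its stroke #ff0000 means score at S458, F1860. After flipping Y the toolpath is (86.53,43.04) → (85.10,50.25) → (81.01,56.36) → (74.90,60.45) → (67.69,61.88) → (60.48,60.45) → (54.37,56.36) → (50.28,50.25) → (48.85,43.04) → (50.28,35.83) → (54.37,29.72) → (60.48,25.63) → (67.69,24.20) → (74.90,25.63) → (81.01,29.72) → (85.10,35.83) → (86.53,43.04), returning to the start.

Shape 2 is a regular polygon drawn with `<path>`. Its stroke #0000ff means engrave at S270, F3268. After flipping Y the toolpath is (180.09,24.68) → (180.73,29.67) → (185.37,31.61) → (189.37,28.56) → (188.73,23.57) → (184.09,21.63) → (180.09,24.68), returning to the start.

Shape 3 is a cubic bezier drawn with `<path>`. Its stroke #ff0000 means score at S458, F1860. After flipping Y the toolpath is (136.98,26.17) → (143.78,19.51) → (151.98,17.45) → (160.58,19.17) → (168.57,23.86) → (174.94,30.71) → (178.70,38.91) → (178.83,47.64) → (174.34,56.09).

Shape 4 is a circle drawn with `<circle>`. Its stroke #0000ff means engrave at S270, F3268. After flipping Y the toolpath is (189.59,68.33) → (187.55,78.57) → (181.75,87.26) → (173.06,93.06) → (162.82,95.10) → (152.58,93.06) → (143.89,87.26) → (138.09,78.57) → (136.05,68.33) → (138.09,58.09) → (143.89,49.40) → (152.58,43.60) → (162.82,41.56) → (173.06,43.60) → (181.75,49.40) → (187.55,58.09) → (189.59,68.33), returning to the start.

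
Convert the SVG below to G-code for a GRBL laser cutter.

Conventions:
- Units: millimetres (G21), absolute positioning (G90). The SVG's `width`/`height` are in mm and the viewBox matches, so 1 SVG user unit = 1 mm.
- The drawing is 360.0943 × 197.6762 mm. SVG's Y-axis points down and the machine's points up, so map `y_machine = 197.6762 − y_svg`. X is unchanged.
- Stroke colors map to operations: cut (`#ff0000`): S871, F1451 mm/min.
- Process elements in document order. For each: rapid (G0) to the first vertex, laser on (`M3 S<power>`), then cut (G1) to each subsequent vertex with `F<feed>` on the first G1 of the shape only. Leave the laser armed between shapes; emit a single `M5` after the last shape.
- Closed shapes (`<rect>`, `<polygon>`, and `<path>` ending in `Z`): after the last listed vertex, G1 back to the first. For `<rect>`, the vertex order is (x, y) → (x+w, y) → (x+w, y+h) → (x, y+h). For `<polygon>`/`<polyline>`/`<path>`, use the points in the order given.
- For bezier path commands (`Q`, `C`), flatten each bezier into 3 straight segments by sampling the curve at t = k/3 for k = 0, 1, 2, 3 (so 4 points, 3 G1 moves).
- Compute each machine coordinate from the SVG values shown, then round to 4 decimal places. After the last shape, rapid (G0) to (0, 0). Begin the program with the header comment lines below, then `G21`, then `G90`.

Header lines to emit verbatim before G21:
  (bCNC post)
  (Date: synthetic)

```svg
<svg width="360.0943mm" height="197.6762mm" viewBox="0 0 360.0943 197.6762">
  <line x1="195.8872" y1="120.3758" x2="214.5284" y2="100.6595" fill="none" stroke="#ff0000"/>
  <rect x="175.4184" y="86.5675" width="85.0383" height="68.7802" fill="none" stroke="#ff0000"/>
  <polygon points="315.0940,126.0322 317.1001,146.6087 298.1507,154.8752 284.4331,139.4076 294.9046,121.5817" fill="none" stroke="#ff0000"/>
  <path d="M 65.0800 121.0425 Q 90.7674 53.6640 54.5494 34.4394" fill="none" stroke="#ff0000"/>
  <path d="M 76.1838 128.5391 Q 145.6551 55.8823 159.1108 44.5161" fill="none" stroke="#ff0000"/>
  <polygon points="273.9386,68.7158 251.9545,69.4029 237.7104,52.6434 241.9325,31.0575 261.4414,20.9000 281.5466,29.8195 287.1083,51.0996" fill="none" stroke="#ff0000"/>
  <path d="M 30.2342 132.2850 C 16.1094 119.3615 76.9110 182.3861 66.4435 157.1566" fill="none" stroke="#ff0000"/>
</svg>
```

Since the viewBox matches the mm dimensions, user units are millimetres directly. The only transform is the Y-flip y_m = 197.6762 − y_svg.

Shape 1 is a line segment drawn with `<line>`. Its stroke #ff0000 means cut at S871, F1451. After flipping Y the toolpath is (195.8872,77.3004) → (214.5284,97.0167).

Shape 2 is a rectangle drawn with `<rect>`. Its stroke #ff0000 means cut at S871, F1451. After flipping Y the toolpath is (175.4184,111.1087) → (260.4567,111.1087) → (260.4567,42.3285) → (175.4184,42.3285) → (175.4184,111.1087), returning to the start.

Shape 3 is a regular polygon drawn with `<polygon>`. Its stroke #ff0000 means cut at S871, F1451. After flipping Y the toolpath is (315.0940,71.6440) → (317.1001,51.0675) → (298.1507,42.8010) → (284.4331,58.2686) → (294.9046,76.0945) → (315.0940,71.6440), returning to the start.

Shape 4 is a quadratic bezier drawn with `<path>`. Its stroke #ff0000 means cut at S871, F1451. After flipping Y the toolpath is (65.0800,76.6337) → (75.3266,116.2023) → (71.8164,145.0700) → (54.5494,163.2368).

Shape 5 is a quadratic bezier drawn with `<path>`. Its stroke #ff0000 means cut at S871, F1451. After flipping Y the toolpath is (76.1838,69.1371) → (116.2740,110.7649) → (143.9164,138.7726) → (159.1108,153.1601).

Shape 6 is a regular polygon drawn with `<polygon>`. Its stroke #ff0000 means cut at S871, F1451. After flipping Y the toolpath is (273.9386,128.9604) → (251.9545,128.2733) → (237.7104,145.0328) → (241.9325,166.6187) → (261.4414,176.7762) → (281.5466,167.8567) → (287.1083,146.5766) → (273.9386,128.9604), returning to the start.

Shape 7 is a cubic bezier drawn with `<path>`. Its stroke #ff0000 means cut at S871, F1451. After flipping Y the toolpath is (30.2342,65.3912) → (35.6702,59.0802) → (58.5693,38.6266) → (66.4435,40.5196).

(bCNC post)
(Date: synthetic)
G21
G90
G0 X195.8872 Y77.3004
M3 S871
G1 X214.5284 Y97.0167 F1451
G0 X175.4184 Y111.1087
M3 S871
G1 X260.4567 Y111.1087 F1451
G1 X260.4567 Y42.3285
G1 X175.4184 Y42.3285
G1 X175.4184 Y111.1087
G0 X315.0940 Y71.6440
M3 S871
G1 X317.1001 Y51.0675 F1451
G1 X298.1507 Y42.8010
G1 X284.4331 Y58.2686
G1 X294.9046 Y76.0945
G1 X315.0940 Y71.6440
G0 X65.0800 Y76.6337
M3 S871
G1 X75.3266 Y116.2023 F1451
G1 X71.8164 Y145.0700
G1 X54.5494 Y163.2368
G0 X76.1838 Y69.1371
M3 S871
G1 X116.2740 Y110.7649 F1451
G1 X143.9164 Y138.7726
G1 X159.1108 Y153.1601
G0 X273.9386 Y128.9604
M3 S871
G1 X251.9545 Y128.2733 F1451
G1 X237.7104 Y145.0328
G1 X241.9325 Y166.6187
G1 X261.4414 Y176.7762
G1 X281.5466 Y167.8567
G1 X287.1083 Y146.5766
G1 X273.9386 Y128.9604
G0 X30.2342 Y65.3912
M3 S871
G1 X35.6702 Y59.0802 F1451
G1 X58.5693 Y38.6266
G1 X66.4435 Y40.5196
M5
G0 X0.0000 Y0.0000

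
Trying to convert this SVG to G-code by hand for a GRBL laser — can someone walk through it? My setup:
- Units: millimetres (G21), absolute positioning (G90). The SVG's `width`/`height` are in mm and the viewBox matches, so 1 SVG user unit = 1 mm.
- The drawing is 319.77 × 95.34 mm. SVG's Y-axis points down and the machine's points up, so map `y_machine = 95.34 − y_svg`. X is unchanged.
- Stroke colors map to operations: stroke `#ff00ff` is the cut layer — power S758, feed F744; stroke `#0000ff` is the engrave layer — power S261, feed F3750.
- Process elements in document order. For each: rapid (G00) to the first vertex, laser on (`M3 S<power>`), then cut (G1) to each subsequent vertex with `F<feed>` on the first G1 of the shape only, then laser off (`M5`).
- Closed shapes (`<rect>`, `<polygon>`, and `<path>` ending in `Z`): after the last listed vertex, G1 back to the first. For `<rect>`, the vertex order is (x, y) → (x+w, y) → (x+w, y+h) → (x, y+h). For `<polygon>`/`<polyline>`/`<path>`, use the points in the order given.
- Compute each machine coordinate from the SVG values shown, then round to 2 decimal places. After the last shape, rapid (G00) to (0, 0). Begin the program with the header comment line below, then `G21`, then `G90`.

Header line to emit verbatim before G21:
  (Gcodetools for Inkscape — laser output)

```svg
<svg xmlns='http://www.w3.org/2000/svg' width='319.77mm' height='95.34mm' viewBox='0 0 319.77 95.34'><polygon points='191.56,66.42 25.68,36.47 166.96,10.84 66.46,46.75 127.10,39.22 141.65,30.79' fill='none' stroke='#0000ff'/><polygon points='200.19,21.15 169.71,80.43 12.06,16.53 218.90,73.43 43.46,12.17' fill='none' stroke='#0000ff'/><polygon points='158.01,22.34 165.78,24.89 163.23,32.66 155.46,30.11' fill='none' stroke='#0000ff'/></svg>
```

(Gcodetools for Inkscape — laser output)
G21
G90
G00 X191.56 Y28.92
M3 S261
G1 X25.68 Y58.87 F3750
G1 X166.96 Y84.50
G1 X66.46 Y48.59
G1 X127.10 Y56.12
G1 X141.65 Y64.55
G1 X191.56 Y28.92
M5
G00 X200.19 Y74.19
M3 S261
G1 X169.71 Y14.91 F3750
G1 X12.06 Y78.81
G1 X218.90 Y21.91
G1 X43.46 Y83.17
G1 X200.19 Y74.19
M5
G00 X158.01 Y73.00
M3 S261
G1 X165.78 Y70.45 F3750
G1 X163.23 Y62.68
G1 X155.46 Y65.23
G1 X158.01 Y73.00
M5
G00 X0.00 Y0.00

Since the viewBox matches the mm dimensions, user units are millimetres directly. The only transform is the Y-flip y_m = 95.34 − y_svg.

Shape 1 is a closed polygon drawn with `<polygon>`. Its stroke #0000ff means engrave at S261, F3750. After flipping Y the toolpath is (191.56,28.92) → (25.68,58.87) → (166.96,84.50) → (66.46,48.59) → (127.10,56.12) → (141.65,64.55) → (191.56,28.92), returning to the start.

Shape 2 is a closed polygon drawn with `<polygon>`. Its stroke #0000ff means engrave at S261, F3750. After flipping Y the toolpath is (200.19,74.19) → (169.71,14.91) → (12.06,78.81) → (218.90,21.91) → (43.46,83.17) → (200.19,74.19), returning to the start.

Shape 3 is a regular polygon drawn with `<polygon>`. Its stroke #0000ff means engrave at S261, F3750. After flipping Y the toolpath is (158.01,73.00) → (165.78,70.45) → (163.23,62.68) → (155.46,65.23) → (158.01,73.00), returning to the start.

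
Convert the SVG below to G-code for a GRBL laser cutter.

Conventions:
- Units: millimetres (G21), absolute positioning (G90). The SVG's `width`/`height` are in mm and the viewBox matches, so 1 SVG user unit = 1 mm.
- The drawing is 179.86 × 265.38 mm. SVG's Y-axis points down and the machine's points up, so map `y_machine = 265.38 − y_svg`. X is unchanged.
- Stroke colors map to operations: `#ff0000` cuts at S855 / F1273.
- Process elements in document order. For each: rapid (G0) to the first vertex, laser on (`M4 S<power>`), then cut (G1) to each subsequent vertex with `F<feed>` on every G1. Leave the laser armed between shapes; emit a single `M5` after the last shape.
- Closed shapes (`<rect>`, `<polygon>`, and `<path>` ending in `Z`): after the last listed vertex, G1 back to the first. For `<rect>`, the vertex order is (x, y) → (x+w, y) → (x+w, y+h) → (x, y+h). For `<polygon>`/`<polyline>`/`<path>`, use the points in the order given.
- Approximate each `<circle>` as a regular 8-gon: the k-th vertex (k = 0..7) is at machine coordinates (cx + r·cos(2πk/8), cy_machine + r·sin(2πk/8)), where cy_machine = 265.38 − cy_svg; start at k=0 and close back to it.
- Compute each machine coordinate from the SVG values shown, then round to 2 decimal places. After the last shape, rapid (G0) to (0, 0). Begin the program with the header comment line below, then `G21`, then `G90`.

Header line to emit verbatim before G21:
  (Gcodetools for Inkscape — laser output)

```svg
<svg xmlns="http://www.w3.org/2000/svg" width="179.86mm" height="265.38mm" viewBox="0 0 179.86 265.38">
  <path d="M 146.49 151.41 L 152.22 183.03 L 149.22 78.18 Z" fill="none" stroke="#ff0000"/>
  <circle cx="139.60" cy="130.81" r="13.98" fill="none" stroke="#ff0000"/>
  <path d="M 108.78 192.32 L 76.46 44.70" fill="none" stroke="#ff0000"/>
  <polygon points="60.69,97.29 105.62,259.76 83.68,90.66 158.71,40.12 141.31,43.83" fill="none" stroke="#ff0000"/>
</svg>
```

viewBox `0 0 179.86 265.38` with mm width/height → 1 unit = 1 mm. Flip: y_m = 265.38 − y_svg.

**Shape 1** — `<path>` closed polygon, stroke `#ff0000` → cut (S855, F1273). Machine vertices: (146.49,113.97) → (152.22,82.35) → (149.22,187.20) → (146.49,113.97). Closed: final G1 returns to the first vertex.

**Shape 2** — `<circle>` circle, stroke `#ff0000` → cut (S855, F1273). Machine vertices: (153.58,134.57) → (149.49,144.46) → (139.60,148.55) → (129.71,144.46) → (125.62,134.57) → (129.71,124.68) → (139.60,120.59) → (149.49,124.68) → (153.58,134.57). Closed: final G1 returns to the first vertex.

**Shape 3** — `<path>` line segment, stroke `#ff0000` → cut (S855, F1273). Machine vertices: (108.78,73.06) → (76.46,220.68). Open path.

**Shape 4** — `<polygon>` closed polygon, stroke `#ff0000` → cut (S855, F1273). Machine vertices: (60.69,168.09) → (105.62,5.62) → (83.68,174.72) → (158.71,225.26) → (141.31,221.55) → (60.69,168.09). Closed: final G1 returns to the first vertex.

(Gcodetools for Inkscape — laser output)
G21
G90
G0 X146.49 Y113.97
M4 S855
G1 X152.22 Y82.35 F1273
G1 X149.22 Y187.20 F1273
G1 X146.49 Y113.97 F1273
G0 X153.58 Y134.57
M4 S855
G1 X149.49 Y144.46 F1273
G1 X139.60 Y148.55 F1273
G1 X129.71 Y144.46 F1273
G1 X125.62 Y134.57 F1273
G1 X129.71 Y124.68 F1273
G1 X139.60 Y120.59 F1273
G1 X149.49 Y124.68 F1273
G1 X153.58 Y134.57 F1273
G0 X108.78 Y73.06
M4 S855
G1 X76.46 Y220.68 F1273
G0 X60.69 Y168.09
M4 S855
G1 X105.62 Y5.62 F1273
G1 X83.68 Y174.72 F1273
G1 X158.71 Y225.26 F1273
G1 X141.31 Y221.55 F1273
G1 X60.69 Y168.09 F1273
M5
G0 X0.00 Y0.00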